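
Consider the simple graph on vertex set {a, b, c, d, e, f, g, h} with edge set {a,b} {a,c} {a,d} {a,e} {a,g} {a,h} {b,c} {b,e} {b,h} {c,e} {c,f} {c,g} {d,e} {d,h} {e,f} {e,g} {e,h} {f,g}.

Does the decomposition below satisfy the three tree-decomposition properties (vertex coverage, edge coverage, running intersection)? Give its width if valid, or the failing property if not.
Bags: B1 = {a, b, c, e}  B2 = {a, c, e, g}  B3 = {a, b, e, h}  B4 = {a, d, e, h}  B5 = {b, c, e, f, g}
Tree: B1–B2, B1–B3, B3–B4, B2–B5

No — bags containing vertex b are not connected in the tree.

A tree decomposition must satisfy three properties: every vertex lies in some bag; for every edge, both endpoints lie together in some bag; and for every vertex, the bags containing it form a connected subtree. Here bags containing vertex b are not connected in the tree, so the decomposition is invalid.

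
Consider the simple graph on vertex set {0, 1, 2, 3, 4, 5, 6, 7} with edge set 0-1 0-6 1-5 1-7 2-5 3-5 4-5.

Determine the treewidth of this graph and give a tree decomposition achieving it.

Every bag has size at most 2, so the width is 2 − 1 = 1 and tw(G) ≤ 1. Since G has at least one edge (e.g. 5–1), it is not an edgeless graph, so tw(G) ≥ 1. Therefore the treewidth is 1.

Treewidth 1.
One such decomposition:
Bags: B1 = {1, 5}  B2 = {2, 5}  B3 = {4, 5}  B4 = {1, 7}  B5 = {3, 5}  B6 = {0, 1}  B7 = {0, 6}
Tree: B1–B2, B2–B3, B1–B4, B1–B5, B4–B6, B6–B7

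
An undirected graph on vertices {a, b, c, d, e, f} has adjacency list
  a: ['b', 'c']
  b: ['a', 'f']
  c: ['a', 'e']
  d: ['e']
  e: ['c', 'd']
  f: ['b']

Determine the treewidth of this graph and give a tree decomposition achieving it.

Treewidth 1.
Bags: B1 = {b, f}  B2 = {a, b}  B3 = {a, c}  B4 = {c, e}  B5 = {d, e}
Tree: B1–B2, B2–B3, B3–B4, B4–B5

Each bag holds 2 vertices, so the decomposition has width 1, which upper-bounds the treewidth. Any graph with an edge has treewidth ≥ 1, and G has the edge f–b. The upper and lower bounds meet at 1, so that is the treewidth.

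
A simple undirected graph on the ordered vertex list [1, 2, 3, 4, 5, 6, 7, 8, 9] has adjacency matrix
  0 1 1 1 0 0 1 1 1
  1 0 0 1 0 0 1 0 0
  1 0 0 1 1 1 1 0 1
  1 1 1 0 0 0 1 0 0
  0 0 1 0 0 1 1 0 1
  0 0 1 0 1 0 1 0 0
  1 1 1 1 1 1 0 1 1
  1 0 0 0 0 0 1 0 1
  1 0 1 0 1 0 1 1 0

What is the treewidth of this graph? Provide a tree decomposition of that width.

Each bag holds 4 vertices, so the decomposition has width 3, which upper-bounds the treewidth. For the lower bound, the 4 vertices {1, 7, 8, 9} are pairwise adjacent, and any tree decomposition puts a clique entirely inside one bag — forcing width ≥ 3. Therefore the treewidth is 3.

Treewidth 3.
One such decomposition:
Bags: B1 = {3, 5, 7, 9}  B2 = {1, 3, 7, 9}  B3 = {1, 7, 8, 9}  B4 = {1, 3, 4, 7}  B5 = {1, 2, 4, 7}  B6 = {3, 5, 6, 7}
Tree: B1–B2, B2–B3, B2–B4, B4–B5, B1–B6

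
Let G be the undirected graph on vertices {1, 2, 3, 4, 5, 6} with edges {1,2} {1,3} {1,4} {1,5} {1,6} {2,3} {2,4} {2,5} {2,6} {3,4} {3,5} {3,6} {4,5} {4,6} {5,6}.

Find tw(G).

5

A width-5 tree decomposition is:
Bags: B1 = {1, 2, 3, 4, 5, 6}
Tree: (single bag)
A single bag containing all 6 vertices is trivially a valid decomposition of width 5. For the lower bound, the 6 vertices {1, 2, 3, 4, 5, 6} are pairwise adjacent, and any tree decomposition puts a clique entirely inside one bag — forcing width ≥ 5. Combining the bounds, tw(G) = 5.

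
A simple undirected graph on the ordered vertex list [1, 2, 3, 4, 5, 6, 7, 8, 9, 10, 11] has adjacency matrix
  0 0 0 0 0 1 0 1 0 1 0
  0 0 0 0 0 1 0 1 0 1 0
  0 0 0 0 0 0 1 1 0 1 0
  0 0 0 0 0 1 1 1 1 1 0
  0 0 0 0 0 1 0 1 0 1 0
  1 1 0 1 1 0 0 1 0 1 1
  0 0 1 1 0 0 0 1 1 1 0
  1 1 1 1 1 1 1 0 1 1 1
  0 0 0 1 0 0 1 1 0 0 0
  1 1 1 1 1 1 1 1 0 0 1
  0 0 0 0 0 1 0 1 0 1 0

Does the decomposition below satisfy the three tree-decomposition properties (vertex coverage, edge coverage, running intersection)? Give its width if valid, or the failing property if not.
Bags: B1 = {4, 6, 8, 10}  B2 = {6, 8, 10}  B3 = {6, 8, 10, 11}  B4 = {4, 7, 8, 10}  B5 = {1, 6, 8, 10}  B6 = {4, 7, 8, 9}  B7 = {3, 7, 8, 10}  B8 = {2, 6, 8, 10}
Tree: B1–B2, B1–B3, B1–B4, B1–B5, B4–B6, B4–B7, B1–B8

A tree decomposition must satisfy three properties: every vertex lies in some bag; for every edge, both endpoints lie together in some bag; and for every vertex, the bags containing it form a connected subtree. Here vertex 5 appears in no bag, so the decomposition is invalid.

No — vertex 5 appears in no bag.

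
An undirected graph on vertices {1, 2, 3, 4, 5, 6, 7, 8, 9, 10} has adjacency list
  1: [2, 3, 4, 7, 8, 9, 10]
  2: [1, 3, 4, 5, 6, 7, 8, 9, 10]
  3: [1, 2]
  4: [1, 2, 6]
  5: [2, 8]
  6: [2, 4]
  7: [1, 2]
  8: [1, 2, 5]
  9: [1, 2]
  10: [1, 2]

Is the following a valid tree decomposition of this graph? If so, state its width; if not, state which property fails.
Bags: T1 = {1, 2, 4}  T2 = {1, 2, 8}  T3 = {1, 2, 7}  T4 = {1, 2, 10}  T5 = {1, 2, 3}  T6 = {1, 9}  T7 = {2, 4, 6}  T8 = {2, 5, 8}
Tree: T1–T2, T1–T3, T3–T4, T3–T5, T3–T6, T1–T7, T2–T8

A tree decomposition must satisfy three properties: every vertex lies in some bag; for every edge, both endpoints lie together in some bag; and for every vertex, the bags containing it form a connected subtree. Here edge (2,9) lies in no bag, so the decomposition is invalid.

No — edge (2,9) lies in no bag.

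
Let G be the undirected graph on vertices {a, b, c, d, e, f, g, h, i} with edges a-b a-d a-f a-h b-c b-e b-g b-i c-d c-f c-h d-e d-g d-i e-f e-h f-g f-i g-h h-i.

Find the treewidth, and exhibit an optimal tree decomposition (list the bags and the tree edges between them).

Treewidth 4.
One such decomposition:
Bags: B1 = {a, b, d, f, h}  B2 = {b, d, e, f, h}  B3 = {b, c, d, f, h}  B4 = {b, d, f, h, i}  B5 = {b, d, f, g, h}
Tree: B1–B2, B2–B3, B3–B4, B4–B5

Each bag holds 5 vertices, so the decomposition has width 4, which upper-bounds the treewidth. For the lower bound: the 5 vertex sets {a,f}, {e,h}, {c,d}, {b}, {i} are disjoint, each induces a connected subgraph, and every pair is joined by at least one edge of G. Contracting each set to a single vertex therefore yields K_{5} as a minor, and since treewidth is minor-monotone, tw(G) ≥ tw(K_{5}) = 4. Hence tw(G) = 4 exactly.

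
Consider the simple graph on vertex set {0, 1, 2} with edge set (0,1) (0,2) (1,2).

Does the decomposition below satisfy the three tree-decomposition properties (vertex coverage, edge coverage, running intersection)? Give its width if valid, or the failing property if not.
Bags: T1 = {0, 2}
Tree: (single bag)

A tree decomposition must satisfy three properties: every vertex lies in some bag; for every edge, both endpoints lie together in some bag; and for every vertex, the bags containing it form a connected subtree. Here vertex 1 appears in no bag, so the decomposition is invalid.

No — vertex 1 appears in no bag.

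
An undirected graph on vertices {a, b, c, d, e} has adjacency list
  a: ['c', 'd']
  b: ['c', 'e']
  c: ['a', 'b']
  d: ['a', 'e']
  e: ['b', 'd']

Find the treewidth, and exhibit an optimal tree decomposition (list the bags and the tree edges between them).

The largest bag has 3 vertices, giving width 2; this decomposition certifies tw(G) ≤ 2. The edges b–c–a–d–e–b form a cycle, so G is not a tree and its treewidth is at least 2. The upper and lower bounds meet at 2, so that is the treewidth.

Treewidth 2.
Bags: B1 = {a, b, c}  B2 = {a, b, d}  B3 = {b, d, e}
Tree: B1–B2, B2–B3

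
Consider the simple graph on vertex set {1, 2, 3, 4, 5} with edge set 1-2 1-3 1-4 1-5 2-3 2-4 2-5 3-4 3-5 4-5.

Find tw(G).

A width-4 tree decomposition is:
Bags: B1 = {1, 2, 3, 4, 5}
Tree: (single bag)
With just one bag of size 5, the width is 5 − 1 = 4, so tw(G) ≤ 4. Conversely, {1, 2, 3, 4, 5} is a clique of size 5, and the vertices of any clique must share a bag in every tree decomposition; so some bag has ≥ 5 vertices and tw(G) ≥ 4. The upper and lower bounds meet at 4, so that is the treewidth.

4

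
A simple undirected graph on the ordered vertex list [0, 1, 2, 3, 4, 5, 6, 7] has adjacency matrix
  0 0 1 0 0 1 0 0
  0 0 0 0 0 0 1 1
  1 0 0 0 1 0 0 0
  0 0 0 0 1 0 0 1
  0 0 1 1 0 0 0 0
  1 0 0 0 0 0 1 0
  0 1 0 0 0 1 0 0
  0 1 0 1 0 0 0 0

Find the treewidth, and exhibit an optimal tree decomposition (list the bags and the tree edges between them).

Treewidth 2.
One such decomposition:
Bags: B1 = {3, 4, 7}  B2 = {1, 4, 7}  B3 = {1, 4, 6}  B4 = {4, 5, 6}  B5 = {0, 4, 5}  B6 = {0, 2, 4}
Tree: B1–B2, B2–B3, B3–B4, B4–B5, B5–B6

The largest bag has 3 vertices, giving width 2; this decomposition certifies tw(G) ≤ 2. Since 4–3–7–1–6–5–0–2–4 is a cycle in G, G is not acyclic. Forests are exactly the graphs of treewidth ≤ 1, so tw(G) ≥ 2. Therefore the treewidth is 2.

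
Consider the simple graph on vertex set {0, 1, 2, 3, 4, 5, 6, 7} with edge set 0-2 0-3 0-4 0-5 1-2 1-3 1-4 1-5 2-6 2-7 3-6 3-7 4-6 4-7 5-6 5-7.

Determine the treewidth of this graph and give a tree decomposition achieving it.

Treewidth 4.
Bags: B1 = {0, 1, 3, 6, 7}  B2 = {0, 1, 2, 6, 7}  B3 = {0, 1, 4, 6, 7}  B4 = {0, 1, 5, 6, 7}
Tree: B1–B2, B2–B3, B3–B4

Every bag has size at most 5, so the width is 5 − 1 = 4 and tw(G) ≤ 4. For the lower bound: the 5 vertex sets {1,3}, {2,7}, {0,4}, {6}, {5} are disjoint, each induces a connected subgraph, and every pair is joined by at least one edge of G. Contracting each set to a single vertex therefore yields K_{5} as a minor, and since treewidth is minor-monotone, tw(G) ≥ tw(K_{5}) = 4. Combining the bounds, tw(G) = 4.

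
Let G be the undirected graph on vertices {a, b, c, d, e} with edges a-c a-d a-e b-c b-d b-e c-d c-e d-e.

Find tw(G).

A width-3 tree decomposition is:
Bags: B1 = {b, c, d, e}  B2 = {a, c, d, e}
Tree: B1–B2
The largest bag has 4 vertices, giving width 3; this decomposition certifies tw(G) ≤ 3. For the lower bound, the 4 vertices {a, c, d, e} are pairwise adjacent, and any tree decomposition puts a clique entirely inside one bag — forcing width ≥ 3. The upper and lower bounds meet at 3, so that is the treewidth.

3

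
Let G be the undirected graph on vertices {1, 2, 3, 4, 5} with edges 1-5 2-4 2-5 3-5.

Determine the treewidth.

A width-1 tree decomposition is:
Bags: B1 = {2, 5}  B2 = {1, 5}  B3 = {2, 4}  B4 = {3, 5}
Tree: B1–B2, B1–B3, B1–B4
Every bag has size at most 2, so the width is 2 − 1 = 1 and tw(G) ≤ 1. G has an edge, so its treewidth is at least 1. Combining the bounds, tw(G) = 1.

1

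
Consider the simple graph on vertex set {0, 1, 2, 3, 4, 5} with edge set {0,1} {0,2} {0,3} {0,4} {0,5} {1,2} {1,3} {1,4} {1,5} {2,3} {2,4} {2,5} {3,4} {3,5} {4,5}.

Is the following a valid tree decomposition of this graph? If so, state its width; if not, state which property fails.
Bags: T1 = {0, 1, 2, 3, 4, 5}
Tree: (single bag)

Yes; width 5.

Vertex coverage: the bags together contain {0, 1, 2, 3, 4, 5}, the full vertex set. Edge coverage: each edge of G has both endpoints in at least one bag. Running intersection: for every vertex, the bags containing it form a connected subtree. All three properties hold, so this is a valid tree decomposition of width max|bag| − 1 = 5, and hence tw(G) ≤ 5.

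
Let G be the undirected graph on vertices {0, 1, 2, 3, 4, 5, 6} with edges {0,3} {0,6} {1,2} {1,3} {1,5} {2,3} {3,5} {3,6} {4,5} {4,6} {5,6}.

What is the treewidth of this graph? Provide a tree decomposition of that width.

Treewidth 2.
One optimal decomposition is:
Bags: B1 = {4, 5, 6}  B2 = {3, 5, 6}  B3 = {1, 3, 5}  B4 = {1, 2, 3}  B5 = {0, 3, 6}
Tree: B1–B2, B2–B3, B3–B4, B2–B5

Each bag holds 3 vertices, so the decomposition has width 2, which upper-bounds the treewidth. On the other hand G contains the 3-clique {0, 3, 6}. A clique must lie in a single bag of any decomposition, so no decomposition can have width below 2. The upper and lower bounds meet at 2, so that is the treewidth.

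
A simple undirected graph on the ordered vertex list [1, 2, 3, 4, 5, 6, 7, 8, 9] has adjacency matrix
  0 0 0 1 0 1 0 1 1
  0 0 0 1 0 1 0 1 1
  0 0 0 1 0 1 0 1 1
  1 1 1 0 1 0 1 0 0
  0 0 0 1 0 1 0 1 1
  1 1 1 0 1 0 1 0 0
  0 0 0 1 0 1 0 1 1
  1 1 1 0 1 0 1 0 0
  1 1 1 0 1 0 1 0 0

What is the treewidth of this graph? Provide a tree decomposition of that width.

Treewidth 4.
One such decomposition:
Bags: B1 = {1, 4, 6, 8, 9}  B2 = {2, 4, 6, 8, 9}  B3 = {4, 5, 6, 8, 9}  B4 = {4, 6, 7, 8, 9}  B5 = {3, 4, 6, 8, 9}
Tree: B1–B2, B2–B3, B3–B4, B4–B5

The largest bag has 5 vertices, giving width 4; this decomposition certifies tw(G) ≤ 4. For the lower bound: the 5 vertex sets {1,8}, {2,9}, {4,5}, {6}, {7} are disjoint, each induces a connected subgraph, and every pair is joined by at least one edge of G. Contracting each set to a single vertex therefore yields K_{5} as a minor, and since treewidth is minor-monotone, tw(G) ≥ tw(K_{5}) = 4. Combining the bounds, tw(G) = 4.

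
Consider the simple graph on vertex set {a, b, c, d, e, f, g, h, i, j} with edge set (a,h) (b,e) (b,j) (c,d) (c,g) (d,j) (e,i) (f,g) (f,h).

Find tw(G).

A width-1 tree decomposition is:
Bags: B1 = {e, i}  B2 = {b, e}  B3 = {b, j}  B4 = {d, j}  B5 = {c, d}  B6 = {c, g}  B7 = {f, g}  B8 = {f, h}  B9 = {a, h}
Tree: B1–B2, B2–B3, B3–B4, B4–B5, B5–B6, B6–B7, B7–B8, B8–B9
The largest bag has 2 vertices, giving width 1; this decomposition certifies tw(G) ≤ 1. Any graph with an edge has treewidth ≥ 1, and G has the edge i–e. Therefore the treewidth is 1.

1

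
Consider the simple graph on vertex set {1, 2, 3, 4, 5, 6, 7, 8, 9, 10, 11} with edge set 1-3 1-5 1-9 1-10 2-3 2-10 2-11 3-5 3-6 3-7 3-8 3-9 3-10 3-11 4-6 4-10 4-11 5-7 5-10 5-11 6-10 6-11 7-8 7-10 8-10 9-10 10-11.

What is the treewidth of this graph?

A width-3 tree decomposition is:
Bags: B1 = {3, 6, 10, 11}  B2 = {3, 5, 10, 11}  B3 = {2, 3, 10, 11}  B4 = {1, 3, 5, 10}  B5 = {1, 3, 9, 10}  B6 = {3, 5, 7, 10}  B7 = {3, 7, 8, 10}  B8 = {4, 6, 10, 11}
Tree: B1–B2, B1–B3, B2–B4, B4–B5, B4–B6, B6–B7, B1–B8
Each bag holds 4 vertices, so the decomposition has width 3, which upper-bounds the treewidth. For the lower bound, the 4 vertices {2, 3, 10, 11} are pairwise adjacent, and any tree decomposition puts a clique entirely inside one bag — forcing width ≥ 3. Therefore the treewidth is 3.

3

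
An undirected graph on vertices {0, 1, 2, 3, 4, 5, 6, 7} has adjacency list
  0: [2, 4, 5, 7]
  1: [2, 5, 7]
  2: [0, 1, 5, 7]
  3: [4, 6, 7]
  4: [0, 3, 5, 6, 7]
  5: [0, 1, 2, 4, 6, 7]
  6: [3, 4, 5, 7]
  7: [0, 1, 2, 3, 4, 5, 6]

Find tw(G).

A width-3 tree decomposition is:
Bags: B1 = {0, 2, 5, 7}  B2 = {0, 4, 5, 7}  B3 = {1, 2, 5, 7}  B4 = {4, 5, 6, 7}  B5 = {3, 4, 6, 7}
Tree: B1–B2, B1–B3, B2–B4, B4–B5
Each bag holds 4 vertices, so the decomposition has width 3, which upper-bounds the treewidth. For the lower bound, the 4 vertices {3, 4, 6, 7} are pairwise adjacent, and any tree decomposition puts a clique entirely inside one bag — forcing width ≥ 3. The upper and lower bounds meet at 3, so that is the treewidth.

3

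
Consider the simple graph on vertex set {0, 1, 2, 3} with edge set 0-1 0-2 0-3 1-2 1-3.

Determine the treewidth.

A width-2 tree decomposition is:
Bags: B1 = {0, 1, 3}  B2 = {0, 1, 2}
Tree: B1–B2
The largest bag has 3 vertices, giving width 2; this decomposition certifies tw(G) ≤ 2. Conversely, {0, 1, 2} is a clique of size 3, and the vertices of any clique must share a bag in every tree decomposition; so some bag has ≥ 3 vertices and tw(G) ≥ 2. The upper and lower bounds meet at 2, so that is the treewidth.

2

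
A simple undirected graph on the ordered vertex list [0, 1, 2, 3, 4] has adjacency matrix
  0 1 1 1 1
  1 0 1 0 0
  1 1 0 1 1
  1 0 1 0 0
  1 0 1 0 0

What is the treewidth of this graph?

2

A width-2 tree decomposition is:
Bags: B1 = {0, 1, 2}  B2 = {0, 2, 3}  B3 = {0, 2, 4}
Tree: B1–B2, B2–B3
The largest bag has 3 vertices, giving width 2; this decomposition certifies tw(G) ≤ 2. For the lower bound, the 3 vertices {0, 1, 2} are pairwise adjacent, and any tree decomposition puts a clique entirely inside one bag — forcing width ≥ 2. The upper and lower bounds meet at 2, so that is the treewidth.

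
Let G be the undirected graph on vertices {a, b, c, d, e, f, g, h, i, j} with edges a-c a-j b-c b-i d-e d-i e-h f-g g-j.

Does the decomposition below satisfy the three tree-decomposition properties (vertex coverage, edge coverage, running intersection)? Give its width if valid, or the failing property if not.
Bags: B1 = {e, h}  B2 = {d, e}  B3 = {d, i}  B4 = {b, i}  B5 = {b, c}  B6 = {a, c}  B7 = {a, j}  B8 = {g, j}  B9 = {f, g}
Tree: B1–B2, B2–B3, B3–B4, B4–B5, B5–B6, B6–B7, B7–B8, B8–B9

Yes; width 1.

Every vertex of G appears in some bag (union = {a, b, c, d, e, f, g, h, i, j}); every edge is covered by a bag; and for each vertex v the set of bags containing v is connected in the bag tree. The decomposition is therefore valid. The largest bag has 2 vertices, so the width is 1.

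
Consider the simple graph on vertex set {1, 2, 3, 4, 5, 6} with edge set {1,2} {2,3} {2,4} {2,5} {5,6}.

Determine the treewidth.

1

A width-1 tree decomposition is:
Bags: B1 = {1, 2}  B2 = {2, 5}  B3 = {5, 6}  B4 = {2, 4}  B5 = {2, 3}
Tree: B1–B2, B2–B3, B1–B4, B1–B5
Each bag holds 2 vertices, so the decomposition has width 1, which upper-bounds the treewidth. G has an edge, so its treewidth is at least 1. Therefore the treewidth is 1.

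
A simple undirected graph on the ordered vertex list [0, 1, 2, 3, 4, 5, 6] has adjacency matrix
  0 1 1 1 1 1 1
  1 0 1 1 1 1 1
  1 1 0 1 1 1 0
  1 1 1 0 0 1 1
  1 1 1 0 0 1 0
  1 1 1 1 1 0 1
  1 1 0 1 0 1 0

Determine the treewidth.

4

A width-4 tree decomposition is:
Bags: B1 = {0, 1, 2, 3, 5}  B2 = {0, 1, 2, 4, 5}  B3 = {0, 1, 3, 5, 6}
Tree: B1–B2, B1–B3
Every bag has size at most 5, so the width is 5 − 1 = 4 and tw(G) ≤ 4. On the other hand G contains the 5-clique {0, 1, 2, 3, 5}. A clique must lie in a single bag of any decomposition, so no decomposition can have width below 4. Hence tw(G) = 4 exactly.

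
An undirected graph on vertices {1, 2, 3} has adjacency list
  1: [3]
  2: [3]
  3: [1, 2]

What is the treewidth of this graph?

A width-1 tree decomposition is:
Bags: B1 = {1, 3}  B2 = {2, 3}
Tree: B1–B2
Every bag has size at most 2, so the width is 2 − 1 = 1 and tw(G) ≤ 1. Since G has at least one edge (e.g. 3–1), it is not an edgeless graph, so tw(G) ≥ 1. Combining the bounds, tw(G) = 1.

1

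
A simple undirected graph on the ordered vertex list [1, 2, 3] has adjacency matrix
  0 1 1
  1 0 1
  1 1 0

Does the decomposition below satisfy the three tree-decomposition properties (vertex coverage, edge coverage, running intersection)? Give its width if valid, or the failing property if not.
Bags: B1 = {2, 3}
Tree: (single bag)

No — vertex 1 appears in no bag.

A tree decomposition must satisfy three properties: every vertex lies in some bag; for every edge, both endpoints lie together in some bag; and for every vertex, the bags containing it form a connected subtree. Here vertex 1 appears in no bag, so the decomposition is invalid.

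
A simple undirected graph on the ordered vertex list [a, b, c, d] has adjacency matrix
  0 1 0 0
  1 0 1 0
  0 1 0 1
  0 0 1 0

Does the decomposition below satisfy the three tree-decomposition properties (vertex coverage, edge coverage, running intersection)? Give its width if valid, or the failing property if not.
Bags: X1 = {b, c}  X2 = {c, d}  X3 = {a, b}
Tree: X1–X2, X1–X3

Vertex coverage: the bags together contain {a, b, c, d}, the full vertex set. Edge coverage: each edge of G has both endpoints in at least one bag. Running intersection: for every vertex, the bags containing it form a connected subtree. All three properties hold, so this is a valid tree decomposition of width max|bag| − 1 = 1, and hence tw(G) ≤ 1.

Yes; width 1.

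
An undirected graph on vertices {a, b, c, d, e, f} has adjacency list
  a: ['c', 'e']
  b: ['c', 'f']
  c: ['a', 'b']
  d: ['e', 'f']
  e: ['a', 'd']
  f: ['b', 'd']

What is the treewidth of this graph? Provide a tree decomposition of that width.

Each bag holds 3 vertices, so the decomposition has width 2, which upper-bounds the treewidth. The edges f–d–e–a–c–b–f form a cycle, so G is not a tree and its treewidth is at least 2. Therefore the treewidth is 2.

Treewidth 2.
One optimal decomposition is:
Bags: B1 = {d, e, f}  B2 = {a, e, f}  B3 = {a, c, f}  B4 = {b, c, f}
Tree: B1–B2, B2–B3, B3–B4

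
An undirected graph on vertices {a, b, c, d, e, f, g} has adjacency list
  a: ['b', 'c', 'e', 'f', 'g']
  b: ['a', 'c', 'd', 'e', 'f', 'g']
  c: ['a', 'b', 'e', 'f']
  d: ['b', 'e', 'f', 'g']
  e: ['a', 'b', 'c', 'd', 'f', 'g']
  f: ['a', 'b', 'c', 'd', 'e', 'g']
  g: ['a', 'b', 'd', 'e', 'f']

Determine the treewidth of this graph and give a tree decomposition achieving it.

Every bag has size at most 5, so the width is 5 − 1 = 4 and tw(G) ≤ 4. Conversely, {b, d, e, f, g} is a clique of size 5, and the vertices of any clique must share a bag in every tree decomposition; so some bag has ≥ 5 vertices and tw(G) ≥ 4. The upper and lower bounds meet at 4, so that is the treewidth.

Treewidth 4.
One optimal decomposition is:
Bags: B1 = {b, d, e, f, g}  B2 = {a, b, e, f, g}  B3 = {a, b, c, e, f}
Tree: B1–B2, B2–B3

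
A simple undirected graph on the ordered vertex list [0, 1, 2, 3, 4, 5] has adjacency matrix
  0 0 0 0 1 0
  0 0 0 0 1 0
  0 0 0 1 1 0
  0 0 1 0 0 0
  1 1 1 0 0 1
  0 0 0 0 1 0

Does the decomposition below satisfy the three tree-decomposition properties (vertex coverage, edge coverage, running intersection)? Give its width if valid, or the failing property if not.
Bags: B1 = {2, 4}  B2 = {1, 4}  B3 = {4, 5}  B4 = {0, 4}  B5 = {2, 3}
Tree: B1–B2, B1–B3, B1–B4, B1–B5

Yes; width 1.

Vertex coverage: the bags together contain {0, 1, 2, 3, 4, 5}, the full vertex set. Edge coverage: each edge of G has both endpoints in at least one bag. Running intersection: for every vertex, the bags containing it form a connected subtree. All three properties hold, so this is a valid tree decomposition of width max|bag| − 1 = 1, and hence tw(G) ≤ 1.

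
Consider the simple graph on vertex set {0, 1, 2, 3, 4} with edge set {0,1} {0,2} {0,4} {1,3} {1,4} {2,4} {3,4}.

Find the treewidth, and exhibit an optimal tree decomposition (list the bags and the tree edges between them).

Every bag has size at most 3, so the width is 3 − 1 = 2 and tw(G) ≤ 2. On the other hand G contains the 3-clique {0, 1, 4}. A clique must lie in a single bag of any decomposition, so no decomposition can have width below 2. Therefore the treewidth is 2.

Treewidth 2.
Bags: B1 = {0, 1, 4}  B2 = {0, 2, 4}  B3 = {1, 3, 4}
Tree: B1–B2, B1–B3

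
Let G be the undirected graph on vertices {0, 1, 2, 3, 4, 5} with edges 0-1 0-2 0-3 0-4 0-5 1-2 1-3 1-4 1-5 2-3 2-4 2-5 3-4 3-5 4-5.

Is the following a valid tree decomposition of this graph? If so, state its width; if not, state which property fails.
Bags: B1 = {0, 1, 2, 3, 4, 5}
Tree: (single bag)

Yes; width 5.

Vertex coverage: the bags together contain {0, 1, 2, 3, 4, 5}, the full vertex set. Edge coverage: each edge of G has both endpoints in at least one bag. Running intersection: for every vertex, the bags containing it form a connected subtree. All three properties hold, so this is a valid tree decomposition of width max|bag| − 1 = 5, and hence tw(G) ≤ 5.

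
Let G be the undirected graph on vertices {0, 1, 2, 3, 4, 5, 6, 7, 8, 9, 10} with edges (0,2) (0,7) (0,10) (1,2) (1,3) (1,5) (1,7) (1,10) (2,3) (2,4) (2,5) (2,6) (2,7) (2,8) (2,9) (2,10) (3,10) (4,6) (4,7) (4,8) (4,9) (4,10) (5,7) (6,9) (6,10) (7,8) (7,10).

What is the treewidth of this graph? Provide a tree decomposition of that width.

Each bag holds 4 vertices, so the decomposition has width 3, which upper-bounds the treewidth. For the lower bound, the 4 vertices {2, 4, 6, 9} are pairwise adjacent, and any tree decomposition puts a clique entirely inside one bag — forcing width ≥ 3. Combining the bounds, tw(G) = 3.

Treewidth 3.
One such decomposition:
Bags: B1 = {2, 4, 7, 10}  B2 = {2, 4, 6, 10}  B3 = {0, 2, 7, 10}  B4 = {2, 4, 7, 8}  B5 = {1, 2, 7, 10}  B6 = {1, 2, 3, 10}  B7 = {1, 2, 5, 7}  B8 = {2, 4, 6, 9}
Tree: B1–B2, B1–B3, B1–B4, B3–B5, B5–B6, B5–B7, B2–B8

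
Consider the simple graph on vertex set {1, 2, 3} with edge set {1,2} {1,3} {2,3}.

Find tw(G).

2

A width-2 tree decomposition is:
Bags: B1 = {1, 2, 3}
Tree: (single bag)
With just one bag of size 3, the width is 3 − 1 = 2, so tw(G) ≤ 2. Conversely, {1, 2, 3} is a clique of size 3, and the vertices of any clique must share a bag in every tree decomposition; so some bag has ≥ 3 vertices and tw(G) ≥ 2. Combining the bounds, tw(G) = 2.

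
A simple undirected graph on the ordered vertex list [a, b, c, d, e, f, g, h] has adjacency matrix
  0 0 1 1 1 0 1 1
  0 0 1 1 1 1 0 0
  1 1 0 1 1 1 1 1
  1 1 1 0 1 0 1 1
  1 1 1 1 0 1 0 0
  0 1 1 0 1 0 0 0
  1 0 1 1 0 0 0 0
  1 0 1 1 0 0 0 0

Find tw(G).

A width-3 tree decomposition is:
Bags: B1 = {a, c, d, e}  B2 = {b, c, d, e}  B3 = {a, c, d, h}  B4 = {a, c, d, g}  B5 = {b, c, e, f}
Tree: B1–B2, B1–B3, B1–B4, B2–B5
Every bag has size at most 4, so the width is 4 − 1 = 3 and tw(G) ≤ 3. Conversely, {a, c, d, g} is a clique of size 4, and the vertices of any clique must share a bag in every tree decomposition; so some bag has ≥ 4 vertices and tw(G) ≥ 3. The upper and lower bounds meet at 3, so that is the treewidth.

3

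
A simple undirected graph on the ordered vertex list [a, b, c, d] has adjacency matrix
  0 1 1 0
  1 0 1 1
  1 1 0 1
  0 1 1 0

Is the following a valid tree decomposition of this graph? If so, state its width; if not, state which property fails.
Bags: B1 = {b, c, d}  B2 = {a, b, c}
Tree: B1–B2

Every vertex of G appears in some bag (union = {a, b, c, d}); every edge is covered by a bag; and for each vertex v the set of bags containing v is connected in the bag tree. The decomposition is therefore valid. The largest bag has 3 vertices, so the width is 2.

Yes; width 2.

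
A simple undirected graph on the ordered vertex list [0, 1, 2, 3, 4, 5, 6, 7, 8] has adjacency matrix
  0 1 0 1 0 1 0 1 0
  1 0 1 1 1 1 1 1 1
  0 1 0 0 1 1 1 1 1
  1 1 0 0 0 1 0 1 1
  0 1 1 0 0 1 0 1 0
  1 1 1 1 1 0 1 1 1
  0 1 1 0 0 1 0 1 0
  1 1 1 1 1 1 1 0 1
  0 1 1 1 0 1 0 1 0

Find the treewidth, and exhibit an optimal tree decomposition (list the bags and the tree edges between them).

Each bag holds 5 vertices, so the decomposition has width 4, which upper-bounds the treewidth. For the lower bound, the 5 vertices {0, 1, 3, 5, 7} are pairwise adjacent, and any tree decomposition puts a clique entirely inside one bag — forcing width ≥ 4. Therefore the treewidth is 4.

Treewidth 4.
Bags: B1 = {1, 2, 5, 7, 8}  B2 = {1, 3, 5, 7, 8}  B3 = {1, 2, 4, 5, 7}  B4 = {0, 1, 3, 5, 7}  B5 = {1, 2, 5, 6, 7}
Tree: B1–B2, B1–B3, B2–B4, B1–B5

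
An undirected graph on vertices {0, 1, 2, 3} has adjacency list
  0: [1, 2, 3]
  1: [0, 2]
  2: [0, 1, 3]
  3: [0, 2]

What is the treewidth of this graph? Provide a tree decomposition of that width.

Every bag has size at most 3, so the width is 3 − 1 = 2 and tw(G) ≤ 2. On the other hand G contains the 3-clique {0, 1, 2}. A clique must lie in a single bag of any decomposition, so no decomposition can have width below 2. Therefore the treewidth is 2.

Treewidth 2.
Bags: B1 = {0, 2, 3}  B2 = {0, 1, 2}
Tree: B1–B2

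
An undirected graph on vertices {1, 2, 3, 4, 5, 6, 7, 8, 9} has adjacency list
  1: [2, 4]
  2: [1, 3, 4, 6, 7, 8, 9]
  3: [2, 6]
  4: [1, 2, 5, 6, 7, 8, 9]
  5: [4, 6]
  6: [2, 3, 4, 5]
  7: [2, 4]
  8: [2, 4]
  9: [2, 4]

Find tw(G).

A width-2 tree decomposition is:
Bags: B1 = {2, 4, 9}  B2 = {2, 4, 7}  B3 = {2, 4, 6}  B4 = {2, 3, 6}  B5 = {4, 5, 6}  B6 = {2, 4, 8}  B7 = {1, 2, 4}
Tree: B1–B2, B2–B3, B3–B4, B3–B5, B3–B6, B1–B7
Each bag holds 3 vertices, so the decomposition has width 2, which upper-bounds the treewidth. For the lower bound, the 3 vertices {2, 3, 6} are pairwise adjacent, and any tree decomposition puts a clique entirely inside one bag — forcing width ≥ 2. Therefore the treewidth is 2.

2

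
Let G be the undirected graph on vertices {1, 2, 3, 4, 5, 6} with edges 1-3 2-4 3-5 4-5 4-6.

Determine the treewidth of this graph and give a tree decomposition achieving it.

Treewidth 1.
One such decomposition:
Bags: B1 = {2, 4}  B2 = {4, 5}  B3 = {3, 5}  B4 = {4, 6}  B5 = {1, 3}
Tree: B1–B2, B2–B3, B2–B4, B3–B5

The largest bag has 2 vertices, giving width 1; this decomposition certifies tw(G) ≤ 1. Any graph with an edge has treewidth ≥ 1, and G has the edge 2–4. Hence tw(G) = 1 exactly.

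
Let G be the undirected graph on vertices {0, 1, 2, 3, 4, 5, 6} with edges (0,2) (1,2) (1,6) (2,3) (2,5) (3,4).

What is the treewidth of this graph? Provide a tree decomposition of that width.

Each bag holds 2 vertices, so the decomposition has width 1, which upper-bounds the treewidth. Since G has at least one edge (e.g. 1–6), it is not an edgeless graph, so tw(G) ≥ 1. Hence tw(G) = 1 exactly.

Treewidth 1.
Bags: B1 = {1, 6}  B2 = {1, 2}  B3 = {2, 5}  B4 = {0, 2}  B5 = {2, 3}  B6 = {3, 4}
Tree: B1–B2, B2–B3, B3–B4, B4–B5, B5–B6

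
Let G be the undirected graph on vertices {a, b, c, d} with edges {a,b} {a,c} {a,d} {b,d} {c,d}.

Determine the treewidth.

A width-2 tree decomposition is:
Bags: B1 = {a, b, d}  B2 = {a, c, d}
Tree: B1–B2
Every bag has size at most 3, so the width is 3 − 1 = 2 and tw(G) ≤ 2. Conversely, {a, c, d} is a clique of size 3, and the vertices of any clique must share a bag in every tree decomposition; so some bag has ≥ 3 vertices and tw(G) ≥ 2. Therefore the treewidth is 2.

2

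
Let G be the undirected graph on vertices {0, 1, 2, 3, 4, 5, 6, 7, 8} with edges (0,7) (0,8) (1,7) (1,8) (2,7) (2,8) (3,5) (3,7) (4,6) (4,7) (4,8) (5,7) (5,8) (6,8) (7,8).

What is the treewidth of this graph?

A width-2 tree decomposition is:
Bags: B1 = {4, 7, 8}  B2 = {1, 7, 8}  B3 = {4, 6, 8}  B4 = {5, 7, 8}  B5 = {3, 5, 7}  B6 = {0, 7, 8}  B7 = {2, 7, 8}
Tree: B1–B2, B1–B3, B1–B4, B4–B5, B2–B6, B2–B7
The largest bag has 3 vertices, giving width 2; this decomposition certifies tw(G) ≤ 2. For the lower bound, the 3 vertices {4, 6, 8} are pairwise adjacent, and any tree decomposition puts a clique entirely inside one bag — forcing width ≥ 2. The upper and lower bounds meet at 2, so that is the treewidth.

2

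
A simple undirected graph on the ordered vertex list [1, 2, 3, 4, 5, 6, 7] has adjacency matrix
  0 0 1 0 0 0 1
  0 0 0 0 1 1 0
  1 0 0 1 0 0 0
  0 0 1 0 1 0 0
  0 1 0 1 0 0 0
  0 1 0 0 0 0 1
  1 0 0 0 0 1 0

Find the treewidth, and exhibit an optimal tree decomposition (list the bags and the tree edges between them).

Treewidth 2.
Bags: B1 = {1, 3, 7}  B2 = {3, 6, 7}  B3 = {2, 3, 6}  B4 = {2, 3, 5}  B5 = {3, 4, 5}
Tree: B1–B2, B2–B3, B3–B4, B4–B5

Each bag holds 3 vertices, so the decomposition has width 2, which upper-bounds the treewidth. Since 3–1–7–6–2–5–4–3 is a cycle in G, G is not acyclic. Forests are exactly the graphs of treewidth ≤ 1, so tw(G) ≥ 2. The upper and lower bounds meet at 2, so that is the treewidth.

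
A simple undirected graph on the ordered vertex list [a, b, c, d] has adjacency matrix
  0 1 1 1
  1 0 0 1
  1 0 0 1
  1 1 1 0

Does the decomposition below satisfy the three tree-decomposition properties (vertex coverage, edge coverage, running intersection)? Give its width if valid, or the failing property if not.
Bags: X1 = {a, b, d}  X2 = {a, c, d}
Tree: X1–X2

Every vertex of G appears in some bag (union = {a, b, c, d}); every edge is covered by a bag; and for each vertex v the set of bags containing v is connected in the bag tree. The decomposition is therefore valid. The largest bag has 3 vertices, so the width is 2.

Yes; width 2.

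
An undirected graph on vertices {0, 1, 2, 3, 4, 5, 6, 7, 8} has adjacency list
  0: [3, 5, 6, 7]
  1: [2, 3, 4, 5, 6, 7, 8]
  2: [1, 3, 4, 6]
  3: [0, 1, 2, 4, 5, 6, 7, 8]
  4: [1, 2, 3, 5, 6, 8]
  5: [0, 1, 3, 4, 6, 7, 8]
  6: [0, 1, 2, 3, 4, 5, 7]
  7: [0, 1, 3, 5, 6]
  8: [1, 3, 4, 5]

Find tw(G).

4

A width-4 tree decomposition is:
Bags: B1 = {1, 3, 4, 5, 6}  B2 = {1, 3, 4, 5, 8}  B3 = {1, 2, 3, 4, 6}  B4 = {1, 3, 5, 6, 7}  B5 = {0, 3, 5, 6, 7}
Tree: B1–B2, B1–B3, B1–B4, B4–B5
Every bag has size at most 5, so the width is 5 − 1 = 4 and tw(G) ≤ 4. On the other hand G contains the 5-clique {0, 3, 5, 6, 7}. A clique must lie in a single bag of any decomposition, so no decomposition can have width below 4. Combining the bounds, tw(G) = 4.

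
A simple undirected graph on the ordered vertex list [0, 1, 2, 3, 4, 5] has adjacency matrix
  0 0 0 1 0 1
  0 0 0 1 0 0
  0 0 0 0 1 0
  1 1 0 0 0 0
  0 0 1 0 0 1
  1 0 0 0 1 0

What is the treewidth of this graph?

1

A width-1 tree decomposition is:
Bags: B1 = {1, 3}  B2 = {0, 3}  B3 = {0, 5}  B4 = {4, 5}  B5 = {2, 4}
Tree: B1–B2, B2–B3, B3–B4, B4–B5
Each bag holds 2 vertices, so the decomposition has width 1, which upper-bounds the treewidth. Since G has at least one edge (e.g. 1–3), it is not an edgeless graph, so tw(G) ≥ 1. Therefore the treewidth is 1.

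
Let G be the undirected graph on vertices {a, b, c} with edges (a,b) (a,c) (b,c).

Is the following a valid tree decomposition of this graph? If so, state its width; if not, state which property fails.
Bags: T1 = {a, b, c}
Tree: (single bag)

Every vertex of G appears in some bag (union = {a, b, c}); every edge is covered by a bag; and for each vertex v the set of bags containing v is connected in the bag tree. The decomposition is therefore valid. The largest bag has 3 vertices, so the width is 2.

Yes; width 2.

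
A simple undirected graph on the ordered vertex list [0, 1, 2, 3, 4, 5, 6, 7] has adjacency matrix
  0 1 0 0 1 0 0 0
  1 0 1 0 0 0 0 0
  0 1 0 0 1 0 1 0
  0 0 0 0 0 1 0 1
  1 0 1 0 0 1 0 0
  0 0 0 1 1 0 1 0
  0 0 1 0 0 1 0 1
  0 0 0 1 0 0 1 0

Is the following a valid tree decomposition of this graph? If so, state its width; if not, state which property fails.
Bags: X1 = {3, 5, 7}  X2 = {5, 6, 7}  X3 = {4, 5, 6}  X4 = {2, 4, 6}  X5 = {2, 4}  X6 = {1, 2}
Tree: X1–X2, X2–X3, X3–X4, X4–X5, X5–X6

No — vertex 0 appears in no bag.

A tree decomposition must satisfy three properties: every vertex lies in some bag; for every edge, both endpoints lie together in some bag; and for every vertex, the bags containing it form a connected subtree. Here vertex 0 appears in no bag, so the decomposition is invalid.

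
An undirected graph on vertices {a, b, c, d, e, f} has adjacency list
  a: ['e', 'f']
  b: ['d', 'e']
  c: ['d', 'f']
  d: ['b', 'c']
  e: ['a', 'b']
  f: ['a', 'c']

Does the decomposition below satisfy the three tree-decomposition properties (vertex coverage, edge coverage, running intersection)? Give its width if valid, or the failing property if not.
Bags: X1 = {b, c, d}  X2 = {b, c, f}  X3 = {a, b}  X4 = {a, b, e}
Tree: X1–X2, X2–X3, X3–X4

No — edge (f,a) lies in no bag.

A tree decomposition must satisfy three properties: every vertex lies in some bag; for every edge, both endpoints lie together in some bag; and for every vertex, the bags containing it form a connected subtree. Here edge (f,a) lies in no bag, so the decomposition is invalid.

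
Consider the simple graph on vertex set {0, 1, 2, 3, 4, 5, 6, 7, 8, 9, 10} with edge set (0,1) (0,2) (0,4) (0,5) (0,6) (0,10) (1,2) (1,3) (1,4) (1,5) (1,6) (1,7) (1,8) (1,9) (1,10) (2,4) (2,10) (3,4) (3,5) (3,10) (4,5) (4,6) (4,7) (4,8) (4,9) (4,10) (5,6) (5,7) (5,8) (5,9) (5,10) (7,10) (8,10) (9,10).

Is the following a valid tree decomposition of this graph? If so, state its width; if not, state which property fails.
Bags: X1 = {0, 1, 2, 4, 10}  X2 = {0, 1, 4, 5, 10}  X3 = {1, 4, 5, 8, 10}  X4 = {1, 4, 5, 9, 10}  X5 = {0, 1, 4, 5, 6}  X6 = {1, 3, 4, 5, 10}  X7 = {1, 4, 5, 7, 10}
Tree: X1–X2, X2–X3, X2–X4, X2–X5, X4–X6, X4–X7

Vertex coverage: the bags together contain {0, 1, 2, 3, 4, 5, 6, 7, 8, 9, 10}, the full vertex set. Edge coverage: each edge of G has both endpoints in at least one bag. Running intersection: for every vertex, the bags containing it form a connected subtree. All three properties hold, so this is a valid tree decomposition of width max|bag| − 1 = 4, and hence tw(G) ≤ 4.

Yes; width 4.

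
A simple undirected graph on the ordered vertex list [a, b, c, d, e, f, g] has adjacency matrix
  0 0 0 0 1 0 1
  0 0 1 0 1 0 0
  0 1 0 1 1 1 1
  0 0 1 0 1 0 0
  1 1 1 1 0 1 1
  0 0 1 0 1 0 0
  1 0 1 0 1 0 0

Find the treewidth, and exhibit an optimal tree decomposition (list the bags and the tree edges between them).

Treewidth 2.
One such decomposition:
Bags: B1 = {c, e, g}  B2 = {b, c, e}  B3 = {c, d, e}  B4 = {a, e, g}  B5 = {c, e, f}
Tree: B1–B2, B1–B3, B1–B4, B1–B5

Every bag has size at most 3, so the width is 3 − 1 = 2 and tw(G) ≤ 2. For the lower bound, the 3 vertices {c, d, e} are pairwise adjacent, and any tree decomposition puts a clique entirely inside one bag — forcing width ≥ 2. Therefore the treewidth is 2.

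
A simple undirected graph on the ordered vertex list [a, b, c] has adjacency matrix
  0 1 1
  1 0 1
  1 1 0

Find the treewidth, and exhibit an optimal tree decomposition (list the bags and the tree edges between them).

Treewidth 2.
One optimal decomposition is:
Bags: B1 = {a, b, c}
Tree: (single bag)

With just one bag of size 3, the width is 3 − 1 = 2, so tw(G) ≤ 2. On the other hand G contains the 3-clique {a, b, c}. A clique must lie in a single bag of any decomposition, so no decomposition can have width below 2. Therefore the treewidth is 2.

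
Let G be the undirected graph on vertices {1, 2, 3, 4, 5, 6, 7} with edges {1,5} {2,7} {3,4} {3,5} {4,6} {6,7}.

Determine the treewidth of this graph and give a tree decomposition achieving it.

Treewidth 1.
Bags: B1 = {2, 7}  B2 = {6, 7}  B3 = {4, 6}  B4 = {3, 4}  B5 = {3, 5}  B6 = {1, 5}
Tree: B1–B2, B2–B3, B3–B4, B4–B5, B5–B6

Every bag has size at most 2, so the width is 2 − 1 = 1 and tw(G) ≤ 1. G has an edge, so its treewidth is at least 1. Hence tw(G) = 1 exactly.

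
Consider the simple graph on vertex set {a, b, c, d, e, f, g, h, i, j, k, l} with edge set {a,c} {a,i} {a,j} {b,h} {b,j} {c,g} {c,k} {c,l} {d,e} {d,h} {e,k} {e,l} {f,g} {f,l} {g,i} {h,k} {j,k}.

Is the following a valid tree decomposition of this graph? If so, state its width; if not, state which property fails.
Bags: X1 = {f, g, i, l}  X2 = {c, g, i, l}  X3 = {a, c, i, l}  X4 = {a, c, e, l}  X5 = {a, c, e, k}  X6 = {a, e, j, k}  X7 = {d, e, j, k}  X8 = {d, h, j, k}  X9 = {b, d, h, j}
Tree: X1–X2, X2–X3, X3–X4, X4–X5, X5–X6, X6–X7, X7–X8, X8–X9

Yes; width 3.

Checking the three conditions: (i) the bags cover all of {a, b, c, d, e, f, g, h, i, j, k, l}; (ii) for each edge, some bag contains both endpoints; (iii) the bags containing any fixed vertex form a subtree. All hold, so the decomposition is valid with width 4 − 1 = 3.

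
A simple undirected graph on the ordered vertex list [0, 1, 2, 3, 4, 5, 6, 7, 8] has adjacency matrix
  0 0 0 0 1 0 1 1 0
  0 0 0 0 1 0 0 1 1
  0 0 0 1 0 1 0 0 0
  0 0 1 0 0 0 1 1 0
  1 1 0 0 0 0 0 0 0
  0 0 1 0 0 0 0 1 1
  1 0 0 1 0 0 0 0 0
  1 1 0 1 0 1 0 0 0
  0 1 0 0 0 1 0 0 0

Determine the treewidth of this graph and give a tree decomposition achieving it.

Treewidth 3.
One optimal decomposition is:
Bags: B1 = {0, 1, 4, 6}  B2 = {0, 1, 6, 7}  B3 = {1, 3, 6, 7}  B4 = {1, 3, 7, 8}  B5 = {3, 5, 7, 8}  B6 = {2, 3, 5, 8}
Tree: B1–B2, B2–B3, B3–B4, B4–B5, B5–B6

The largest bag has 4 vertices, giving width 3; this decomposition certifies tw(G) ≤ 3. For the lower bound: the 4 vertex sets {0,4,6}, {1}, {7}, {2,3,5,8} are disjoint, each induces a connected subgraph, and every pair is joined by at least one edge of G. Contracting each set to a single vertex therefore yields K_{4} as a minor, and since treewidth is minor-monotone, tw(G) ≥ tw(K_{4}) = 3. Therefore the treewidth is 3.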